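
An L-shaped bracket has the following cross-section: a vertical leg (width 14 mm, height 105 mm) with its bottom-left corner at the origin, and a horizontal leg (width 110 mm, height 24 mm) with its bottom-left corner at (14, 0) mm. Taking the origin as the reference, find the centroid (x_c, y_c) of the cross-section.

x_c = 46.82 mm, y_c = 26.49 mm

vertical leg: A = 14 × 105 = 1470.00, centroid at (7.00, 52.50).
horizontal leg: A = 110 × 24 = 2640.00, centroid at (69.00, 12.00).
ΣA = 4110.00 mm², ΣAx_c = 192450.00 mm³, ΣAy_c = 108855.00 mm³.
x_c = 192450.00/4110.00 = 46.82 mm; y_c = 108855.00/4110.00 = 26.49 mm.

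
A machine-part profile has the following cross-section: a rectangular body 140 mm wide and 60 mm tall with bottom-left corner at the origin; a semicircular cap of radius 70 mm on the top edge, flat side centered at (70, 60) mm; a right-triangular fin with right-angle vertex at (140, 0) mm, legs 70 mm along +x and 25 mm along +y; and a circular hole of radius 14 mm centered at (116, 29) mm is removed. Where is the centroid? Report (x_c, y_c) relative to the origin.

x_c = 73.26 mm, y_c = 56.98 mm

Part | A | x̄ᵢ | ȳᵢ | A·x̄ᵢ | A·ȳᵢ
rectangular body | 8400.00 | 70.00 | 30.00 | 588000.00 | 252000.00
semicircular top | 7696.90 | 70.00 | 89.71 | 538783.14 | 690480.79
triangular fin | 875.00 | 163.33 | 8.33 | 142916.67 | 7291.67
hole | -615.75 | 116.00 | 29.00 | -71427.25 | -17856.81
Σ | 16356.15 |  |  | 1198272.56 | 931915.64
x_c = 1198272.56 / 16356.15 = 73.26 mm
y_c = 931915.64 / 16356.15 = 56.98 mm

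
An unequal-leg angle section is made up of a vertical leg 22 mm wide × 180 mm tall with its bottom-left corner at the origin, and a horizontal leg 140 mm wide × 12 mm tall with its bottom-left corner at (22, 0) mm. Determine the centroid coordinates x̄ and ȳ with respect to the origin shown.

Part | A | x̄ᵢ | ȳᵢ | A·x̄ᵢ | A·ȳᵢ
vertical leg | 3960.00 | 11.00 | 90.00 | 43560.00 | 356400.00
horizontal leg | 1680.00 | 92.00 | 6.00 | 154560.00 | 10080.00
Σ | 5640.00 |  |  | 198120.00 | 366480.00
x̄ = 198120.00 / 5640.00 = 35.13 mm
ȳ = 366480.00 / 5640.00 = 64.98 mm

x̄ = 35.13 mm, ȳ = 64.98 mm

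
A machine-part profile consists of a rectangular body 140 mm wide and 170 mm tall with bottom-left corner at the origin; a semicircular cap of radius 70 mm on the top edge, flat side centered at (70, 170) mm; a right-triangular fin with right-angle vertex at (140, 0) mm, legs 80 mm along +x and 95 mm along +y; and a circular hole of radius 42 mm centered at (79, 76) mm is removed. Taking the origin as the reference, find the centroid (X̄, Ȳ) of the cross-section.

Part | A | x̄ᵢ | ȳᵢ | A·x̄ᵢ | A·ȳᵢ
rectangular body | 23800.00 | 70.00 | 85.00 | 1666000.00 | 2023000.00
semicircular top | 7696.90 | 70.00 | 199.71 | 538783.14 | 1537140.01
triangular fin | 3800.00 | 166.67 | 31.67 | 633333.33 | 120333.33
hole | -5541.77 | 79.00 | 76.00 | -437799.79 | -421174.48
Σ | 29755.13 |  |  | 2400316.69 | 3259298.86
X̄ = 2400316.69 / 29755.13 = 80.67 mm
Ȳ = 3259298.86 / 29755.13 = 109.54 mm

X̄ = 80.67 mm, Ȳ = 109.54 mm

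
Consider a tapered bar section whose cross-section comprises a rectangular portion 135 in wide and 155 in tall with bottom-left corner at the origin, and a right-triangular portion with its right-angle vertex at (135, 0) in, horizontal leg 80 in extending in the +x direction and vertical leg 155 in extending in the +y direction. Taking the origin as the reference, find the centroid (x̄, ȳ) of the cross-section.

x̄ = 89.02 in, ȳ = 71.60 in

rectangular portion: A = 135 × 155 = 20925.00, centroid at (67.50, 77.50).
triangular portion: A = ½·80·155 = 6200.00, centroid at (161.67, 51.67).
ΣA = 27125.00 in²
ΣAx̄ = (20925.00)(67.50) + (6200.00)(161.67) = 2414770.83 in³
ΣAȳ = (20925.00)(77.50) + (6200.00)(51.67) = 1942020.83 in³
x̄ = 2414770.83 / 27125.00 = 89.02 in
ȳ = 1942020.83 / 27125.00 = 71.60 in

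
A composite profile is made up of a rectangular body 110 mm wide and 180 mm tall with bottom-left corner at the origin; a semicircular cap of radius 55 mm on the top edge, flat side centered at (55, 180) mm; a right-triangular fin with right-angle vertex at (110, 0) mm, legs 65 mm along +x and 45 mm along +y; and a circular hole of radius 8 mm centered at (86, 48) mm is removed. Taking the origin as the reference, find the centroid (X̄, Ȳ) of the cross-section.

Part | A | x̄ᵢ | ȳᵢ | A·x̄ᵢ | A·ȳᵢ
rectangular body | 19800.00 | 55.00 | 90.00 | 1089000.00 | 1782000.00
semicircular top | 4751.66 | 55.00 | 203.34 | 261341.24 | 966215.27
triangular fin | 1462.50 | 131.67 | 15.00 | 192562.50 | 21937.50
hole | -201.06 | 86.00 | 48.00 | -17291.33 | -9650.97
Σ | 25813.10 |  |  | 1525612.41 | 2760501.79
X̄ = 1525612.41 / 25813.10 = 59.10 mm
Ȳ = 2760501.79 / 25813.10 = 106.94 mm

X̄ = 59.10 mm, Ȳ = 106.94 mm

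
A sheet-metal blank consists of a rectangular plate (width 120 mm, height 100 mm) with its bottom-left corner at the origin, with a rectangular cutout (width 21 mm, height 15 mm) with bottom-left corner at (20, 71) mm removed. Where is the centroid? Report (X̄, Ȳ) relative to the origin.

X̄ = 60.80 mm, Ȳ = 49.23 mm

Part | A | x̄ᵢ | ȳᵢ | A·x̄ᵢ | A·ȳᵢ
plate | 12000.00 | 60.00 | 50.00 | 720000.00 | 600000.00
hole | -315.00 | 30.50 | 78.50 | -9607.50 | -24727.50
Σ | 11685.00 |  |  | 710392.50 | 575272.50
X̄ = 710392.50 / 11685.00 = 60.80 mm
Ȳ = 575272.50 / 11685.00 = 49.23 mm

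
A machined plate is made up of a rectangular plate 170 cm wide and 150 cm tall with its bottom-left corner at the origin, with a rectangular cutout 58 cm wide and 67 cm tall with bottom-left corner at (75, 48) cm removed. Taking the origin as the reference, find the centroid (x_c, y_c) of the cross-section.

plate: A = 170 × 150 = 25500.00, centroid at (85.00, 75.00).
hole: A = −(58 × 67) = -3886.00, centroid at (104.00, 81.50).
ΣA = 21614.00 cm², ΣAx_c = 1763356.00 cm³, ΣAy_c = 1595791.00 cm³.
x_c = 1763356.00/21614.00 = 81.58 cm; y_c = 1595791.00/21614.00 = 73.83 cm.

x_c = 81.58 cm, y_c = 73.83 cm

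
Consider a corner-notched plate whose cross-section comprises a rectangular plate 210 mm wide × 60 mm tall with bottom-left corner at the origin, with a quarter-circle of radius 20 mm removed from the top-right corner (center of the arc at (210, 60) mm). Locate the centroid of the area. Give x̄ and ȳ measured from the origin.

plate: A = 210 × 60 = 12600.00, centroid at (105.00, 30.00).
removed quarter-circle: A = −¼π·20² = -314.16, centroid at (201.51, 51.51).
ΣA = 12285.84 mm²
ΣAx̄ = (12600.00)(105.00) + (-314.16)(201.51) = 1259693.22 mm³
ΣAȳ = (12600.00)(30.00) + (-314.16)(51.51) = 361817.11 mm³
x̄ = 1259693.22 / 12285.84 = 102.53 mm
ȳ = 361817.11 / 12285.84 = 29.45 mm

x̄ = 102.53 mm, ȳ = 29.45 mm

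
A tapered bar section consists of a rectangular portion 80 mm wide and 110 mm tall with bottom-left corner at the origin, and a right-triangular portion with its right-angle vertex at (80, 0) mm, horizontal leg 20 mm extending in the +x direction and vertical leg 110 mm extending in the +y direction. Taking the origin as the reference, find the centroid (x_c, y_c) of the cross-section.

x_c = 45.19 mm, y_c = 52.96 mm

rectangular portion: A = 80 × 110 = 8800.00, centroid at (40.00, 55.00).
triangular portion: A = ½·20·110 = 1100.00, centroid at (86.67, 36.67).
ΣA = 9900.00 mm²
ΣAx_c = (8800.00)(40.00) + (1100.00)(86.67) = 447333.33 mm³
ΣAy_c = (8800.00)(55.00) + (1100.00)(36.67) = 524333.33 mm³
x_c = 447333.33 / 9900.00 = 45.19 mm
y_c = 524333.33 / 9900.00 = 52.96 mm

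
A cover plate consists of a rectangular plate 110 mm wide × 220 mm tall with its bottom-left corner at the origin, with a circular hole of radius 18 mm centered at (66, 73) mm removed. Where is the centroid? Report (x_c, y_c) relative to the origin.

x_c = 54.52 mm, y_c = 111.62 mm

plate: A = 110 × 220 = 24200.00, centroid at (55.00, 110.00).
hole: A = −π·18² = -1017.88, centroid at (66.00, 73.00).
ΣA = 23182.12 mm², ΣAx_c = 1263820.18 mm³, ΣAy_c = 2587695.05 mm³.
x_c = 1263820.18/23182.12 = 54.52 mm; y_c = 2587695.05/23182.12 = 111.62 mm.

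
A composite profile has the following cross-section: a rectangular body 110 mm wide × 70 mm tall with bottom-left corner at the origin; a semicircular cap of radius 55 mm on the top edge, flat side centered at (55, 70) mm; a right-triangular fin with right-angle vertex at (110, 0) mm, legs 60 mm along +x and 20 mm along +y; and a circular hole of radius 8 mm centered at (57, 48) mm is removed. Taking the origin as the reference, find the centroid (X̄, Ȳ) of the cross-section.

rectangular body: A = 110 × 70 = 7700.00, centroid at (55.00, 35.00).
semicircular top: A = ½π·55² = 4751.66, centroid at (55.00, 93.34).
triangular fin: A = ½·60·20 = 600.00, centroid at (130.00, 6.67).
hole: A = −π·8² = -201.06, centroid at (57.00, 48.00).
ΣA = 12850.60 mm², ΣAX̄ = 751380.71 mm³, ΣAȲ = 707381.82 mm³.
X̄ = 751380.71/12850.60 = 58.47 mm; Ȳ = 707381.82/12850.60 = 55.05 mm.

X̄ = 58.47 mm, Ȳ = 55.05 mm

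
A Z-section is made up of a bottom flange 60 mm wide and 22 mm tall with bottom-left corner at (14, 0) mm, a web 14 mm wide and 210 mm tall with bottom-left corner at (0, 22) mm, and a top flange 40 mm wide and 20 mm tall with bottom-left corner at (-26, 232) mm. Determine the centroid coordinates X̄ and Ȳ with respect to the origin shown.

X̄ = 14.60 mm, Ȳ = 114.92 mm

bottom flange: A = 60 × 22 = 1320.00, centroid at (44.00, 11.00).
web: A = 14 × 210 = 2940.00, centroid at (7.00, 127.00).
top flange: A = 40 × 20 = 800.00, centroid at (-6.00, 242.00).
ΣA = 5060.00 mm², ΣAX̄ = 73860.00 mm³, ΣAȲ = 581500.00 mm³.
X̄ = 73860.00/5060.00 = 14.60 mm; Ȳ = 581500.00/5060.00 = 114.92 mm.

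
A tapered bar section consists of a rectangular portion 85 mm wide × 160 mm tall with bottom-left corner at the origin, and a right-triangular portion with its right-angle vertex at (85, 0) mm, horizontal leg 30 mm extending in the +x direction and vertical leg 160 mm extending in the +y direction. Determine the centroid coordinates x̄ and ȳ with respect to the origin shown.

x̄ = 50.38 mm, ȳ = 76.00 mm

rectangular portion: A = 85 × 160 = 13600.00, centroid at (42.50, 80.00).
triangular portion: A = ½·30·160 = 2400.00, centroid at (95.00, 53.33).
ΣA = 16000.00 mm², ΣAx̄ = 806000.00 mm³, ΣAȳ = 1216000.00 mm³.
x̄ = 806000.00/16000.00 = 50.38 mm; ȳ = 1216000.00/16000.00 = 76.00 mm.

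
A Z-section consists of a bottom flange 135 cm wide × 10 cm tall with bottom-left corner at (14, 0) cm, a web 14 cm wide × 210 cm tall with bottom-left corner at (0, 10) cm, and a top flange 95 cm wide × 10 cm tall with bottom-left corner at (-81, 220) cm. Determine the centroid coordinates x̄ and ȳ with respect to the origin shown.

x̄ = 18.85 cm, ȳ = 106.60 cm

bottom flange: A = 135 × 10 = 1350.00, centroid at (81.50, 5.00).
web: A = 14 × 210 = 2940.00, centroid at (7.00, 115.00).
top flange: A = 95 × 10 = 950.00, centroid at (-33.50, 225.00).
ΣA = 5240.00 cm², ΣAx̄ = 98780.00 cm³, ΣAȳ = 558600.00 cm³.
x̄ = 98780.00/5240.00 = 18.85 cm; ȳ = 558600.00/5240.00 = 106.60 cm.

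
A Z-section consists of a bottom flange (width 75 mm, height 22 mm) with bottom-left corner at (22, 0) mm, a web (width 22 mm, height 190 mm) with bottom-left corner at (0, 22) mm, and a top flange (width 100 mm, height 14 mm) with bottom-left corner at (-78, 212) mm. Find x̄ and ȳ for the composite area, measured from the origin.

bottom flange: A = 75 × 22 = 1650.00, centroid at (59.50, 11.00).
web: A = 22 × 190 = 4180.00, centroid at (11.00, 117.00).
top flange: A = 100 × 14 = 1400.00, centroid at (-28.00, 219.00).
ΣA = 7230.00 mm², ΣAx̄ = 104955.00 mm³, ΣAȳ = 813810.00 mm³.
x̄ = 104955.00/7230.00 = 14.52 mm; ȳ = 813810.00/7230.00 = 112.56 mm.

x̄ = 14.52 mm, ȳ = 112.56 mm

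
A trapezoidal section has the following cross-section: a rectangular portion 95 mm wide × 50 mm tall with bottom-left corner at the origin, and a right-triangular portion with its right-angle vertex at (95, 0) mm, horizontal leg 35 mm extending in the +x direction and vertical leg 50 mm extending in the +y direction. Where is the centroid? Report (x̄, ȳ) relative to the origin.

rectangular portion: A = 95 × 50 = 4750.00, centroid at (47.50, 25.00).
triangular portion: A = ½·35·50 = 875.00, centroid at (106.67, 16.67).
ΣA = 5625.00 mm², ΣAx̄ = 318958.33 mm³, ΣAȳ = 133333.33 mm³.
x̄ = 318958.33/5625.00 = 56.70 mm; ȳ = 133333.33/5625.00 = 23.70 mm.

x̄ = 56.70 mm, ȳ = 23.70 mm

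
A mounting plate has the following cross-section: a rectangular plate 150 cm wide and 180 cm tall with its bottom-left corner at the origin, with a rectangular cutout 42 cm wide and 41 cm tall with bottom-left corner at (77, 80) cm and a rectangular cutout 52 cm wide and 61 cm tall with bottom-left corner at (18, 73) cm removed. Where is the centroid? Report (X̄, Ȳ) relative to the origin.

plate: A = 150 × 180 = 27000.00, centroid at (75.00, 90.00).
hole 1: A = −(42 × 41) = -1722.00, centroid at (98.00, 100.50).
hole 2: A = −(52 × 61) = -3172.00, centroid at (44.00, 103.50).
ΣA = 22106.00 cm², ΣAX̄ = 1716676.00 cm³, ΣAȲ = 1928637.00 cm³.
X̄ = 1716676.00/22106.00 = 77.66 cm; Ȳ = 1928637.00/22106.00 = 87.24 cm.

X̄ = 77.66 cm, Ȳ = 87.24 cm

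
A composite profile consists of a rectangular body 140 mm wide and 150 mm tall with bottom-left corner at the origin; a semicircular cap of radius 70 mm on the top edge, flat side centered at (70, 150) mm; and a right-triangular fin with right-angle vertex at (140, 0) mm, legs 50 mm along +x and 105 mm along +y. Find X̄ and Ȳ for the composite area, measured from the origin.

rectangular body: A = 140 × 150 = 21000.00, centroid at (70.00, 75.00).
semicircular top: A = ½π·70² = 7696.90, centroid at (70.00, 179.71).
triangular fin: A = ½·50·105 = 2625.00, centroid at (156.67, 35.00).
ΣA = 31321.90 mm², ΣAX̄ = 2420033.14 mm³, ΣAȲ = 3050076.97 mm³.
X̄ = 2420033.14/31321.90 = 77.26 mm; Ȳ = 3050076.97/31321.90 = 97.38 mm.

X̄ = 77.26 mm, Ȳ = 97.38 mm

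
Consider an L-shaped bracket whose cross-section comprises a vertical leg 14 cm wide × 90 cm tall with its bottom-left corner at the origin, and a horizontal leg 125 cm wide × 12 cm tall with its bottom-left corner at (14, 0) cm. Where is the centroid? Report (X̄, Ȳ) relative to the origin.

X̄ = 44.77 cm, Ȳ = 23.80 cm

Part | A | x̄ᵢ | ȳᵢ | A·x̄ᵢ | A·ȳᵢ
vertical leg | 1260.00 | 7.00 | 45.00 | 8820.00 | 56700.00
horizontal leg | 1500.00 | 76.50 | 6.00 | 114750.00 | 9000.00
Σ | 2760.00 |  |  | 123570.00 | 65700.00
X̄ = 123570.00 / 2760.00 = 44.77 cm
Ȳ = 65700.00 / 2760.00 = 23.80 cm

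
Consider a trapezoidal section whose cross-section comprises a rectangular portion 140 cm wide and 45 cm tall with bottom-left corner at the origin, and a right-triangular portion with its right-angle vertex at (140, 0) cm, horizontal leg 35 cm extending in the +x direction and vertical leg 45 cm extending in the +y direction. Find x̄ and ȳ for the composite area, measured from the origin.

Part | A | x̄ᵢ | ȳᵢ | A·x̄ᵢ | A·ȳᵢ
rectangular portion | 6300.00 | 70.00 | 22.50 | 441000.00 | 141750.00
triangular portion | 787.50 | 151.67 | 15.00 | 119437.50 | 11812.50
Σ | 7087.50 |  |  | 560437.50 | 153562.50
x̄ = 560437.50 / 7087.50 = 79.07 cm
ȳ = 153562.50 / 7087.50 = 21.67 cm

x̄ = 79.07 cm, ȳ = 21.67 cm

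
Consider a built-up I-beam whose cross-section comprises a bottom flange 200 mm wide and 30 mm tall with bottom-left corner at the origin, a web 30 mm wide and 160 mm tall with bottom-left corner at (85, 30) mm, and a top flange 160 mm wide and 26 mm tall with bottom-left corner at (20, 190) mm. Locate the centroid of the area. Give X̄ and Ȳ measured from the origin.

bottom flange: A = 200 × 30 = 6000.00, centroid at (100.00, 15.00).
web: A = 30 × 160 = 4800.00, centroid at (100.00, 110.00).
top flange: A = 160 × 26 = 4160.00, centroid at (100.00, 203.00).
ΣA = 14960.00 mm²
ΣAX̄ = (6000.00)(100.00) + (4800.00)(100.00) + (4160.00)(100.00) = 1496000.00 mm³
ΣAȲ = (6000.00)(15.00) + (4800.00)(110.00) + (4160.00)(203.00) = 1462480.00 mm³
X̄ = 1496000.00 / 14960.00 = 100.00 mm
Ȳ = 1462480.00 / 14960.00 = 97.76 mm

X̄ = 100.00 mm, Ȳ = 97.76 mm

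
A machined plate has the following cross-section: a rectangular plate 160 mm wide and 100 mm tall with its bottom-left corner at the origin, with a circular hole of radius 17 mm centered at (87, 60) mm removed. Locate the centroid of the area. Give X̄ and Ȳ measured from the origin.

Part | A | x̄ᵢ | ȳᵢ | A·x̄ᵢ | A·ȳᵢ
plate | 16000.00 | 80.00 | 50.00 | 1280000.00 | 800000.00
hole | -907.92 | 87.00 | 60.00 | -78989.06 | -54475.22
Σ | 15092.08 |  |  | 1201010.94 | 745524.78
X̄ = 1201010.94 / 15092.08 = 79.58 mm
Ȳ = 745524.78 / 15092.08 = 49.40 mm

X̄ = 79.58 mm, Ȳ = 49.40 mm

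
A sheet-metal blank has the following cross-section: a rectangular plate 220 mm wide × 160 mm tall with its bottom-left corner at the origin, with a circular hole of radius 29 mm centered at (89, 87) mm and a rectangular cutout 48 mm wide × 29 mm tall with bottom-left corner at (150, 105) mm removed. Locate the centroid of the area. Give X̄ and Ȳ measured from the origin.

Part | A | x̄ᵢ | ȳᵢ | A·x̄ᵢ | A·ȳᵢ
plate | 35200.00 | 110.00 | 80.00 | 3872000.00 | 2816000.00
hole 1 | -2642.08 | 89.00 | 87.00 | -235145.07 | -229860.91
hole 2 | -1392.00 | 174.00 | 119.50 | -242208.00 | -166344.00
Σ | 31165.92 |  |  | 3394646.93 | 2419795.09
X̄ = 3394646.93 / 31165.92 = 108.92 mm
Ȳ = 2419795.09 / 31165.92 = 77.64 mm

X̄ = 108.92 mm, Ȳ = 77.64 mm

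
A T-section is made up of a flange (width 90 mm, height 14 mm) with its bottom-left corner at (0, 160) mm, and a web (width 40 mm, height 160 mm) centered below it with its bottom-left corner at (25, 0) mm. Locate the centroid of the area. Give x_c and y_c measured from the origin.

x_c = 45.00 mm, y_c = 94.31 mm

web: A = 40 × 160 = 6400.00, centroid at (45.00, 80.00).
flange: A = 90 × 14 = 1260.00, centroid at (45.00, 167.00).
ΣA = 7660.00 mm², ΣAx_c = 344700.00 mm³, ΣAy_c = 722420.00 mm³.
x_c = 344700.00/7660.00 = 45.00 mm; y_c = 722420.00/7660.00 = 94.31 mm.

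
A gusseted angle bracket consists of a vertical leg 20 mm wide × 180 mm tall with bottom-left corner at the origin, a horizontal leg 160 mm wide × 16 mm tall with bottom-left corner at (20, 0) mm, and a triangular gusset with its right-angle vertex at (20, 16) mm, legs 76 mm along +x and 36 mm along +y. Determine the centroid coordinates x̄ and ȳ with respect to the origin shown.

x̄ = 47.03 mm, ȳ = 50.85 mm

vertical leg: A = 20 × 180 = 3600.00, centroid at (10.00, 90.00).
horizontal leg: A = 160 × 16 = 2560.00, centroid at (100.00, 8.00).
gusset: A = ½·76·36 = 1368.00, centroid at (45.33, 28.00).
ΣA = 7528.00 mm²
ΣAx̄ = (3600.00)(10.00) + (2560.00)(100.00) + (1368.00)(45.33) = 354016.00 mm³
ΣAȳ = (3600.00)(90.00) + (2560.00)(8.00) + (1368.00)(28.00) = 382784.00 mm³
x̄ = 354016.00 / 7528.00 = 47.03 mm
ȳ = 382784.00 / 7528.00 = 50.85 mm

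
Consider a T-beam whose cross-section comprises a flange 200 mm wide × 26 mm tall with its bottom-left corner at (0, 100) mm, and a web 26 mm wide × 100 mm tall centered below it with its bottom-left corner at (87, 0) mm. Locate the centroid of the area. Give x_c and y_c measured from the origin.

Part | A | x̄ᵢ | ȳᵢ | A·x̄ᵢ | A·ȳᵢ
web | 2600.00 | 100.00 | 50.00 | 260000.00 | 130000.00
flange | 5200.00 | 100.00 | 113.00 | 520000.00 | 587600.00
Σ | 7800.00 |  |  | 780000.00 | 717600.00
x_c = 780000.00 / 7800.00 = 100.00 mm
y_c = 717600.00 / 7800.00 = 92.00 mm

x_c = 100.00 mm, y_c = 92.00 mm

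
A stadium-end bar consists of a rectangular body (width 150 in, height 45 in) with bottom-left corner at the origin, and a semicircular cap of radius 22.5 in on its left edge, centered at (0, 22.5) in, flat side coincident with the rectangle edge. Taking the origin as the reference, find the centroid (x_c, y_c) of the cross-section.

x_c = 66.09 in, y_c = 22.50 in

rectangular body: A = 150 × 45 = 6750.00, centroid at (75.00, 22.50).
semicircular end: A = ½π·22.5² = 795.22, centroid at (-9.55, 22.50).
ΣA = 7545.22 in²
ΣAx_c = (6750.00)(75.00) + (795.22)(-9.55) = 498656.25 in³
ΣAy_c = (6750.00)(22.50) + (795.22)(22.50) = 169767.35 in³
x_c = 498656.25 / 7545.22 = 66.09 in
y_c = 169767.35 / 7545.22 = 22.50 in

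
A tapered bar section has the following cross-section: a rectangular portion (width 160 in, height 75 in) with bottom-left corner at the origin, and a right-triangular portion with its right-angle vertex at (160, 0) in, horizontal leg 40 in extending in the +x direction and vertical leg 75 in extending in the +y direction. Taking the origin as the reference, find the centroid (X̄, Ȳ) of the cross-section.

X̄ = 90.37 in, Ȳ = 36.11 in

rectangular portion: A = 160 × 75 = 12000.00, centroid at (80.00, 37.50).
triangular portion: A = ½·40·75 = 1500.00, centroid at (173.33, 25.00).
ΣA = 13500.00 in²
ΣAX̄ = (12000.00)(80.00) + (1500.00)(173.33) = 1220000.00 in³
ΣAȲ = (12000.00)(37.50) + (1500.00)(25.00) = 487500.00 in³
X̄ = 1220000.00 / 13500.00 = 90.37 in
Ȳ = 487500.00 / 13500.00 = 36.11 in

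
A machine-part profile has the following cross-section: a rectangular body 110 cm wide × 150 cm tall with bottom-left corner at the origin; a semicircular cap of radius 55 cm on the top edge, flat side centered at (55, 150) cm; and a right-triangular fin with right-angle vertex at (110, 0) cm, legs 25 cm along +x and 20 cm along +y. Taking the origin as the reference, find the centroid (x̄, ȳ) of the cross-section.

x̄ = 55.74 cm, ȳ = 95.94 cm

rectangular body: A = 110 × 150 = 16500.00, centroid at (55.00, 75.00).
semicircular top: A = ½π·55² = 4751.66, centroid at (55.00, 173.34).
triangular fin: A = ½·25·20 = 250.00, centroid at (118.33, 6.67).
ΣA = 21501.66 cm²
ΣAx̄ = (16500.00)(55.00) + (4751.66)(55.00) + (250.00)(118.33) = 1198424.57 cm³
ΣAȳ = (16500.00)(75.00) + (4751.66)(173.34) + (250.00)(6.67) = 2062832.17 cm³
x̄ = 1198424.57 / 21501.66 = 55.74 cm
ȳ = 2062832.17 / 21501.66 = 95.94 cm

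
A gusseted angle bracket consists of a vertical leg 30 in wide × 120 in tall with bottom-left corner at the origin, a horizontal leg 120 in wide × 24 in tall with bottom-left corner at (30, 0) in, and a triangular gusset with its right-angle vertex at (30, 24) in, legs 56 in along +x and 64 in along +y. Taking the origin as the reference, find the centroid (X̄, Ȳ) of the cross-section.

X̄ = 48.41 in, Ȳ = 40.11 in

vertical leg: A = 30 × 120 = 3600.00, centroid at (15.00, 60.00).
horizontal leg: A = 120 × 24 = 2880.00, centroid at (90.00, 12.00).
gusset: A = ½·56·64 = 1792.00, centroid at (48.67, 45.33).
ΣA = 8272.00 in²
ΣAX̄ = (3600.00)(15.00) + (2880.00)(90.00) + (1792.00)(48.67) = 400410.67 in³
ΣAȲ = (3600.00)(60.00) + (2880.00)(12.00) + (1792.00)(45.33) = 331797.33 in³
X̄ = 400410.67 / 8272.00 = 48.41 in
Ȳ = 331797.33 / 8272.00 = 40.11 in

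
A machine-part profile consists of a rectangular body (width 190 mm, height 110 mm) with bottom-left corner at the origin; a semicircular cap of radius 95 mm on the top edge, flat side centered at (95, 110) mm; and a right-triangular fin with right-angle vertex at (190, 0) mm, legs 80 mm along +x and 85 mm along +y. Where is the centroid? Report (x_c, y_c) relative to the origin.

x_c = 105.75 mm, y_c = 87.76 mm

rectangular body: A = 190 × 110 = 20900.00, centroid at (95.00, 55.00).
semicircular top: A = ½π·95² = 14176.44, centroid at (95.00, 150.32).
triangular fin: A = ½·80·85 = 3400.00, centroid at (216.67, 28.33).
ΣA = 38476.44 mm², ΣAx_c = 4068928.17 mm³, ΣAy_c = 3376824.72 mm³.
x_c = 4068928.17/38476.44 = 105.75 mm; y_c = 3376824.72/38476.44 = 87.76 mm.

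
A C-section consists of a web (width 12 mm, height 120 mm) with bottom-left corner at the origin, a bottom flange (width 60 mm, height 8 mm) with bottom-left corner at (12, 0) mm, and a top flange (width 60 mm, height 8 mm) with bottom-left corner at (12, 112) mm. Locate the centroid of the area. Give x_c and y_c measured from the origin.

Part | A | x̄ᵢ | ȳᵢ | A·x̄ᵢ | A·ȳᵢ
web | 1440.00 | 6.00 | 60.00 | 8640.00 | 86400.00
bottom flange | 480.00 | 42.00 | 4.00 | 20160.00 | 1920.00
top flange | 480.00 | 42.00 | 116.00 | 20160.00 | 55680.00
Σ | 2400.00 |  |  | 48960.00 | 144000.00
x_c = 48960.00 / 2400.00 = 20.40 mm
y_c = 144000.00 / 2400.00 = 60.00 mm

x_c = 20.40 mm, y_c = 60.00 mm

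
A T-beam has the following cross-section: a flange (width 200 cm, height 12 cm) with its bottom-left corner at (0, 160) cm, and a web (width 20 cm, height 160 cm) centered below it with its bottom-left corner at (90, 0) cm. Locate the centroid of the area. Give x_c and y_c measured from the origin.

Part | A | x̄ᵢ | ȳᵢ | A·x̄ᵢ | A·ȳᵢ
web | 3200.00 | 100.00 | 80.00 | 320000.00 | 256000.00
flange | 2400.00 | 100.00 | 166.00 | 240000.00 | 398400.00
Σ | 5600.00 |  |  | 560000.00 | 654400.00
x_c = 560000.00 / 5600.00 = 100.00 cm
y_c = 654400.00 / 5600.00 = 116.86 cm

x_c = 100.00 cm, y_c = 116.86 cm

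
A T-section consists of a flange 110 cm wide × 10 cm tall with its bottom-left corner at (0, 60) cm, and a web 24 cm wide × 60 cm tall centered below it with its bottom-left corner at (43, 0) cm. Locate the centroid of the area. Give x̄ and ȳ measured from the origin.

Part | A | x̄ᵢ | ȳᵢ | A·x̄ᵢ | A·ȳᵢ
web | 1440.00 | 55.00 | 30.00 | 79200.00 | 43200.00
flange | 1100.00 | 55.00 | 65.00 | 60500.00 | 71500.00
Σ | 2540.00 |  |  | 139700.00 | 114700.00
x̄ = 139700.00 / 2540.00 = 55.00 cm
ȳ = 114700.00 / 2540.00 = 45.16 cm

x̄ = 55.00 cm, ȳ = 45.16 cm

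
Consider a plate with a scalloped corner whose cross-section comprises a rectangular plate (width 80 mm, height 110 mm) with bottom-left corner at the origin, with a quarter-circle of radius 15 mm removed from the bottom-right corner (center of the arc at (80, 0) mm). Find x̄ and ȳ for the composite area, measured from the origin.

plate: A = 80 × 110 = 8800.00, centroid at (40.00, 55.00).
removed quarter-circle: A = −¼π·15² = -176.71, centroid at (73.63, 6.37).
ΣA = 8623.29 mm²
ΣAx̄ = (8800.00)(40.00) + (-176.71)(73.63) = 338987.83 mm³
ΣAȳ = (8800.00)(55.00) + (-176.71)(6.37) = 482875.00 mm³
x̄ = 338987.83 / 8623.29 = 39.31 mm
ȳ = 482875.00 / 8623.29 = 56.00 mm

x̄ = 39.31 mm, ȳ = 56.00 mm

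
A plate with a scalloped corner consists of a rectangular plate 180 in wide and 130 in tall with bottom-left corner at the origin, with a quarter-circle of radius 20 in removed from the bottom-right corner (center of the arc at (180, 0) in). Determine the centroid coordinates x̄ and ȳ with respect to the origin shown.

x̄ = 88.89 in, ȳ = 65.77 in

plate: A = 180 × 130 = 23400.00, centroid at (90.00, 65.00).
removed quarter-circle: A = −¼π·20² = -314.16, centroid at (171.51, 8.49).
ΣA = 23085.84 in², ΣAx̄ = 2052118.00 in³, ΣAȳ = 1518333.33 in³.
x̄ = 2052118.00/23085.84 = 88.89 in; ȳ = 1518333.33/23085.84 = 65.77 in.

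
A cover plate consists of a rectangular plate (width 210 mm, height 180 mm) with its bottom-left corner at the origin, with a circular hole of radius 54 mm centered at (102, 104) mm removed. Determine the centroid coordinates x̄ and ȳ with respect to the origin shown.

x̄ = 105.96 mm, ȳ = 85.52 mm

plate: A = 210 × 180 = 37800.00, centroid at (105.00, 90.00).
hole: A = −π·54² = -9160.88, centroid at (102.00, 104.00).
ΣA = 28639.12 mm²
ΣAx̄ = (37800.00)(105.00) + (-9160.88)(102.00) = 3034589.81 mm³
ΣAȳ = (37800.00)(90.00) + (-9160.88)(104.00) = 2449268.05 mm³
x̄ = 3034589.81 / 28639.12 = 105.96 mm
ȳ = 2449268.05 / 28639.12 = 85.52 mm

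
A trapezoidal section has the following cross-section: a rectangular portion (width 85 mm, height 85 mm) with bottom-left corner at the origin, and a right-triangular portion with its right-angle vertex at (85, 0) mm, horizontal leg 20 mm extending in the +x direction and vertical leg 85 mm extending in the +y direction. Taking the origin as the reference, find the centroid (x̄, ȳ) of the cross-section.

Part | A | x̄ᵢ | ȳᵢ | A·x̄ᵢ | A·ȳᵢ
rectangular portion | 7225.00 | 42.50 | 42.50 | 307062.50 | 307062.50
triangular portion | 850.00 | 91.67 | 28.33 | 77916.67 | 24083.33
Σ | 8075.00 |  |  | 384979.17 | 331145.83
x̄ = 384979.17 / 8075.00 = 47.68 mm
ȳ = 331145.83 / 8075.00 = 41.01 mm

x̄ = 47.68 mm, ȳ = 41.01 mm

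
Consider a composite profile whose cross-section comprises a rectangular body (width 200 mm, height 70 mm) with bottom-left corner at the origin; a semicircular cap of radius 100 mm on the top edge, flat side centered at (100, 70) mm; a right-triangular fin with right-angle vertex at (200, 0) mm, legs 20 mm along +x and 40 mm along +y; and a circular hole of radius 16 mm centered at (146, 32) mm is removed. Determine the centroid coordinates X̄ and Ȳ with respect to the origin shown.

X̄ = 100.19 mm, Ȳ = 76.30 mm

rectangular body: A = 200 × 70 = 14000.00, centroid at (100.00, 35.00).
semicircular top: A = ½π·100² = 15707.96, centroid at (100.00, 112.44).
triangular fin: A = ½·20·40 = 400.00, centroid at (206.67, 13.33).
hole: A = −π·16² = -804.25, centroid at (146.00, 32.00).
ΣA = 29303.72 mm²
ΣAX̄ = (14000.00)(100.00) + (15707.96)(100.00) + (400.00)(206.67) + (-804.25)(146.00) = 2936042.83 mm³
ΣAȲ = (14000.00)(35.00) + (15707.96)(112.44) + (400.00)(13.33) + (-804.25)(32.00) = 2235821.50 mm³
X̄ = 2936042.83 / 29303.72 = 100.19 mm
Ȳ = 2235821.50 / 29303.72 = 76.30 mm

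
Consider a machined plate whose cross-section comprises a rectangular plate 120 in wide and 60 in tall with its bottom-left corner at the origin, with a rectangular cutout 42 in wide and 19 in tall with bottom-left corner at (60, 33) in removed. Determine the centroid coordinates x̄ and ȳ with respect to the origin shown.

Part | A | x̄ᵢ | ȳᵢ | A·x̄ᵢ | A·ȳᵢ
plate | 7200.00 | 60.00 | 30.00 | 432000.00 | 216000.00
hole | -798.00 | 81.00 | 42.50 | -64638.00 | -33915.00
Σ | 6402.00 |  |  | 367362.00 | 182085.00
x̄ = 367362.00 / 6402.00 = 57.38 in
ȳ = 182085.00 / 6402.00 = 28.44 in

x̄ = 57.38 in, ȳ = 28.44 in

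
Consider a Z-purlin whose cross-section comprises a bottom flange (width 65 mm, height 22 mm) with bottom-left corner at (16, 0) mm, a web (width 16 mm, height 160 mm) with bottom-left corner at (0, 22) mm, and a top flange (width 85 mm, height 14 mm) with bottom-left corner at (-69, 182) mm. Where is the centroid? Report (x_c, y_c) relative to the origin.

x_c = 11.25 mm, y_c = 96.86 mm

bottom flange: A = 65 × 22 = 1430.00, centroid at (48.50, 11.00).
web: A = 16 × 160 = 2560.00, centroid at (8.00, 102.00).
top flange: A = 85 × 14 = 1190.00, centroid at (-26.50, 189.00).
ΣA = 5180.00 mm²
ΣAx_c = (1430.00)(48.50) + (2560.00)(8.00) + (1190.00)(-26.50) = 58300.00 mm³
ΣAy_c = (1430.00)(11.00) + (2560.00)(102.00) + (1190.00)(189.00) = 501760.00 mm³
x_c = 58300.00 / 5180.00 = 11.25 mm
y_c = 501760.00 / 5180.00 = 96.86 mm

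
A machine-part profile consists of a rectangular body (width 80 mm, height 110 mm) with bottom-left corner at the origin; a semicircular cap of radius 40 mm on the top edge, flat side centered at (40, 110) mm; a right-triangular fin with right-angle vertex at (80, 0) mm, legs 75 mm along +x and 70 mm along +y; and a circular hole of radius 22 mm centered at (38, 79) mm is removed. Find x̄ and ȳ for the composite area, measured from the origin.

rectangular body: A = 80 × 110 = 8800.00, centroid at (40.00, 55.00).
semicircular top: A = ½π·40² = 2513.27, centroid at (40.00, 126.98).
triangular fin: A = ½·75·70 = 2625.00, centroid at (105.00, 23.33).
hole: A = −π·22² = -1520.53, centroid at (38.00, 79.00).
ΣA = 12417.74 mm²
ΣAx̄ = (8800.00)(40.00) + (2513.27)(40.00) + (2625.00)(105.00) + (-1520.53)(38.00) = 670375.79 mm³
ΣAȳ = (8800.00)(55.00) + (2513.27)(126.98) + (2625.00)(23.33) + (-1520.53)(79.00) = 744254.88 mm³
x̄ = 670375.79 / 12417.74 = 53.99 mm
ȳ = 744254.88 / 12417.74 = 59.93 mm

x̄ = 53.99 mm, ȳ = 59.93 mm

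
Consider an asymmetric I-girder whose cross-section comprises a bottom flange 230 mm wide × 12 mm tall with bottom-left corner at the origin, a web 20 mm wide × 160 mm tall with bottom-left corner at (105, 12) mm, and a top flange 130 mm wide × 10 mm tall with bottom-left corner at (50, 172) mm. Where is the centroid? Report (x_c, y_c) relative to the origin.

x_c = 115.00 mm, y_c = 74.53 mm

bottom flange: A = 230 × 12 = 2760.00, centroid at (115.00, 6.00).
web: A = 20 × 160 = 3200.00, centroid at (115.00, 92.00).
top flange: A = 130 × 10 = 1300.00, centroid at (115.00, 177.00).
ΣA = 7260.00 mm², ΣAx_c = 834900.00 mm³, ΣAy_c = 541060.00 mm³.
x_c = 834900.00/7260.00 = 115.00 mm; y_c = 541060.00/7260.00 = 74.53 mm.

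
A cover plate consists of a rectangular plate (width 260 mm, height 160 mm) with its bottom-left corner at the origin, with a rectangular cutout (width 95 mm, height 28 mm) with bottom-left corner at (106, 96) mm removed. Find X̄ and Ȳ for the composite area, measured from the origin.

X̄ = 128.39 mm, Ȳ = 77.95 mm

Part | A | x̄ᵢ | ȳᵢ | A·x̄ᵢ | A·ȳᵢ
plate | 41600.00 | 130.00 | 80.00 | 5408000.00 | 3328000.00
hole | -2660.00 | 153.50 | 110.00 | -408310.00 | -292600.00
Σ | 38940.00 |  |  | 4999690.00 | 3035400.00
X̄ = 4999690.00 / 38940.00 = 128.39 mm
Ȳ = 3035400.00 / 38940.00 = 77.95 mm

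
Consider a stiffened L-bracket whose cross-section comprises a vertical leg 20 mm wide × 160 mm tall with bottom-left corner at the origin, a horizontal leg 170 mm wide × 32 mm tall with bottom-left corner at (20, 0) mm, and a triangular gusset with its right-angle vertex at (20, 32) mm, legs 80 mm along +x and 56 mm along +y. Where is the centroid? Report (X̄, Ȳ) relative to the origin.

vertical leg: A = 20 × 160 = 3200.00, centroid at (10.00, 80.00).
horizontal leg: A = 170 × 32 = 5440.00, centroid at (105.00, 16.00).
gusset: A = ½·80·56 = 2240.00, centroid at (46.67, 50.67).
ΣA = 10880.00 mm², ΣAX̄ = 707733.33 mm³, ΣAȲ = 456533.33 mm³.
X̄ = 707733.33/10880.00 = 65.05 mm; Ȳ = 456533.33/10880.00 = 41.96 mm.

X̄ = 65.05 mm, Ȳ = 41.96 mm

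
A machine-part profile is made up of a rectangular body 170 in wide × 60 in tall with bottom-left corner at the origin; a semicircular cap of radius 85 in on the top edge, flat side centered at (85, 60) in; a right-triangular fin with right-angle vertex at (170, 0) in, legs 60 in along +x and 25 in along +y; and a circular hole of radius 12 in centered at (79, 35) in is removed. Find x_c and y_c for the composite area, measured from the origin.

rectangular body: A = 170 × 60 = 10200.00, centroid at (85.00, 30.00).
semicircular top: A = ½π·85² = 11349.00, centroid at (85.00, 96.08).
triangular fin: A = ½·60·25 = 750.00, centroid at (190.00, 8.33).
hole: A = −π·12² = -452.39, centroid at (79.00, 35.00).
ΣA = 21846.61 in²
ΣAx_c = (10200.00)(85.00) + (11349.00)(85.00) + (750.00)(190.00) + (-452.39)(79.00) = 1938426.54 in³
ΣAy_c = (10200.00)(30.00) + (11349.00)(96.08) + (750.00)(8.33) + (-452.39)(35.00) = 1386773.25 in³
x_c = 1938426.54 / 21846.61 = 88.73 in
y_c = 1386773.25 / 21846.61 = 63.48 in

x_c = 88.73 in, y_c = 63.48 in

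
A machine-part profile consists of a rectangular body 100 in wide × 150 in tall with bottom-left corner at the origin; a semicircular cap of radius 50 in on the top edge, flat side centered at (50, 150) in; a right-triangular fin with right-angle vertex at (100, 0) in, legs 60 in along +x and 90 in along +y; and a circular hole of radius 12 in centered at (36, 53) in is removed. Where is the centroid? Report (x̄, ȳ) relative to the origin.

x̄ = 59.22 in, ȳ = 87.58 in

Part | A | x̄ᵢ | ȳᵢ | A·x̄ᵢ | A·ȳᵢ
rectangular body | 15000.00 | 50.00 | 75.00 | 750000.00 | 1125000.00
semicircular top | 3926.99 | 50.00 | 171.22 | 196349.54 | 672381.96
triangular fin | 2700.00 | 120.00 | 30.00 | 324000.00 | 81000.00
hole | -452.39 | 36.00 | 53.00 | -16286.02 | -23976.64
Σ | 21174.60 |  |  | 1254063.52 | 1854405.32
x̄ = 1254063.52 / 21174.60 = 59.22 in
ȳ = 1854405.32 / 21174.60 = 87.58 in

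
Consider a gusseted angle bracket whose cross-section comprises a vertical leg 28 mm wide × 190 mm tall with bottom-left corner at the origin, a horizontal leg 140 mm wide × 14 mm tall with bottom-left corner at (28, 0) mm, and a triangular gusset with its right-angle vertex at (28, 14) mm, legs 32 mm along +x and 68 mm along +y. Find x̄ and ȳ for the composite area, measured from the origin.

vertical leg: A = 28 × 190 = 5320.00, centroid at (14.00, 95.00).
horizontal leg: A = 140 × 14 = 1960.00, centroid at (98.00, 7.00).
gusset: A = ½·32·68 = 1088.00, centroid at (38.67, 36.67).
ΣA = 8368.00 mm², ΣAx̄ = 308629.33 mm³, ΣAȳ = 559013.33 mm³.
x̄ = 308629.33/8368.00 = 36.88 mm; ȳ = 559013.33/8368.00 = 66.80 mm.

x̄ = 36.88 mm, ȳ = 66.80 mm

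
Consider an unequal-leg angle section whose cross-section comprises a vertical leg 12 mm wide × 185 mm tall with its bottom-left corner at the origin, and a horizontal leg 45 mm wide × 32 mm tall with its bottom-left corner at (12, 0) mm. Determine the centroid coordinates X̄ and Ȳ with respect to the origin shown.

Part | A | x̄ᵢ | ȳᵢ | A·x̄ᵢ | A·ȳᵢ
vertical leg | 2220.00 | 6.00 | 92.50 | 13320.00 | 205350.00
horizontal leg | 1440.00 | 34.50 | 16.00 | 49680.00 | 23040.00
Σ | 3660.00 |  |  | 63000.00 | 228390.00
X̄ = 63000.00 / 3660.00 = 17.21 mm
Ȳ = 228390.00 / 3660.00 = 62.40 mm

X̄ = 17.21 mm, Ȳ = 62.40 mm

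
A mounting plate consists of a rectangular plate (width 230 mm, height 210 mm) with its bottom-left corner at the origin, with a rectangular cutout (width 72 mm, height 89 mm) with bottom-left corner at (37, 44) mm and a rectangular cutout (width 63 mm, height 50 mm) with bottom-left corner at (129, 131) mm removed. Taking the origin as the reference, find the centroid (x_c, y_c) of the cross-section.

x_c = 118.25 mm, y_c = 103.58 mm

Part | A | x̄ᵢ | ȳᵢ | A·x̄ᵢ | A·ȳᵢ
plate | 48300.00 | 115.00 | 105.00 | 5554500.00 | 5071500.00
hole 1 | -6408.00 | 73.00 | 88.50 | -467784.00 | -567108.00
hole 2 | -3150.00 | 160.50 | 156.00 | -505575.00 | -491400.00
Σ | 38742.00 |  |  | 4581141.00 | 4012992.00
x_c = 4581141.00 / 38742.00 = 118.25 mm
y_c = 4012992.00 / 38742.00 = 103.58 mm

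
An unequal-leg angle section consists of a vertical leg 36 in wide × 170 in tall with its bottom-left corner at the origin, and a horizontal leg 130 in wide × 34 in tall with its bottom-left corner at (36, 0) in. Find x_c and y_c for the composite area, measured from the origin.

x_c = 52.81 in, y_c = 56.48 in

vertical leg: A = 36 × 170 = 6120.00, centroid at (18.00, 85.00).
horizontal leg: A = 130 × 34 = 4420.00, centroid at (101.00, 17.00).
ΣA = 10540.00 in²
ΣAx_c = (6120.00)(18.00) + (4420.00)(101.00) = 556580.00 in³
ΣAy_c = (6120.00)(85.00) + (4420.00)(17.00) = 595340.00 in³
x_c = 556580.00 / 10540.00 = 52.81 in
y_c = 595340.00 / 10540.00 = 56.48 in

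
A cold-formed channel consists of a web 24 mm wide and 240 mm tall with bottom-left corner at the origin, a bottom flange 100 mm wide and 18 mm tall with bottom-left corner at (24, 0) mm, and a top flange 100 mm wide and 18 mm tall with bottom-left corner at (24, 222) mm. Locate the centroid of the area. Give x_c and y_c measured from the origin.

web: A = 24 × 240 = 5760.00, centroid at (12.00, 120.00).
bottom flange: A = 100 × 18 = 1800.00, centroid at (74.00, 9.00).
top flange: A = 100 × 18 = 1800.00, centroid at (74.00, 231.00).
ΣA = 9360.00 mm²
ΣAx_c = (5760.00)(12.00) + (1800.00)(74.00) + (1800.00)(74.00) = 335520.00 mm³
ΣAy_c = (5760.00)(120.00) + (1800.00)(9.00) + (1800.00)(231.00) = 1123200.00 mm³
x_c = 335520.00 / 9360.00 = 35.85 mm
y_c = 1123200.00 / 9360.00 = 120.00 mm

x_c = 35.85 mm, y_c = 120.00 mm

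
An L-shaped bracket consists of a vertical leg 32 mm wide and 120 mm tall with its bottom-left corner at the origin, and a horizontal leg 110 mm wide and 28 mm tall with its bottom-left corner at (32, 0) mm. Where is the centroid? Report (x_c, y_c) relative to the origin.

x_c = 47.60 mm, y_c = 39.53 mm

vertical leg: A = 32 × 120 = 3840.00, centroid at (16.00, 60.00).
horizontal leg: A = 110 × 28 = 3080.00, centroid at (87.00, 14.00).
ΣA = 6920.00 mm², ΣAx_c = 329400.00 mm³, ΣAy_c = 273520.00 mm³.
x_c = 329400.00/6920.00 = 47.60 mm; y_c = 273520.00/6920.00 = 39.53 mm.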